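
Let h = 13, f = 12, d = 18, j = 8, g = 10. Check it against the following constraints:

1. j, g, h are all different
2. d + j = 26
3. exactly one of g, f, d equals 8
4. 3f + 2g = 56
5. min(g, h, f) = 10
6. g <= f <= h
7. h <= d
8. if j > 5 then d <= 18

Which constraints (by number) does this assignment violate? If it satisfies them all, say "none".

1. values 8, 10, 13 are pairwise distinct  OK
2. d + j = 18 + 8 = 26  OK
3. g=10, f=12, d=18; 0 of them equal 8, not exactly one  FAIL
4. 3f + 2g = 3(12) + 2(10) = 56  OK
5. min(10, 13, 12) = 10  OK
6. values 10 <= 12 <= 13  OK
7. h = 13, d = 18; 13 ≤ 18  OK
8. j = 8 > 5, so we need d ≤ 18; d = 18 ≤ 18  OK

No — constraint 3 is not satisfied.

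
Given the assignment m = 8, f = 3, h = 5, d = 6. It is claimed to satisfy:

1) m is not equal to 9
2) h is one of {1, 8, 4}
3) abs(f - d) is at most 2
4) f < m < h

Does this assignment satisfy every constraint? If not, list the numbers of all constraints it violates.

The assignment fails constraints 2, 3, and 4.

1) m = 8, and 8 ≠ 9 — satisfied.
2) h = 5 is not in {1, 8, 4} — violated.
3) abs(3 - 6) = 3; 3 > 2, exceeds bound 2 — violated.
4) values 3, 8, 5; m = 8 is not < h = 5 — violated.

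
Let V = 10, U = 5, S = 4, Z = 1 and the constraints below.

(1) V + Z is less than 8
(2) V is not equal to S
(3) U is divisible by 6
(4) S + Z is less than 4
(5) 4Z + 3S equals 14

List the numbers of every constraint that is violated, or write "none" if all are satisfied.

(1) V + Z = 10 + 1 = 11; 11 ≥ 8, bound 8 not met  ✗
(2) V = 10, S = 4; distinct  ✓
(3) 5 = 6*0 + 5, so 6 does not divide 5  ✗
(4) S + Z = 4 + 1 = 5; 5 ≥ 4, bound 4 not met  ✗
(5) 4Z + 3S = 4(1) + 3(4) = 16, not 14  ✗

Constraints 1, 3, 4, and 5 are violated.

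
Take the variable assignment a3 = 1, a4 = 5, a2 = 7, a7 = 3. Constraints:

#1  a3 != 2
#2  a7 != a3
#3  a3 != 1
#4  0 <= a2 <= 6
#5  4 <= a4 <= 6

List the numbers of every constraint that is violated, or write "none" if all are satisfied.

Violated: 3 and 4.

#1 a3 = 1, and 1 ≠ 2  ✓
#2 a7 = 3, a3 = 1; distinct  ✓
#3 a3 = 1, but 1 is required to differ  ✗
#4 a2 = 7 is outside [0, 6]  ✗
#5 a4 = 5 lies in [4, 6]  ✓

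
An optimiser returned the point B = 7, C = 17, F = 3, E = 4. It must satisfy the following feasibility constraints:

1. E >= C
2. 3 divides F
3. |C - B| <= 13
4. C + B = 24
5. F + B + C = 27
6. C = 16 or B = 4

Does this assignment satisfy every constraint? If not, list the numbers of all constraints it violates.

Constraints 1, 6 are violated.

1. E = 4, C = 17; 4 < 17 (want ≥)  fails
2. 3 / 3 = 1, so 3 divides 3  holds
3. |17 - 7| = 10; 10 ≤ 13  holds
4. C + B = 17 + 7 = 24  holds
5. F + B + C = 3 + 7 + 17 = 27  holds
6. C = 17 ≠ 16 and B = 7 ≠ 4; both disjuncts false  fails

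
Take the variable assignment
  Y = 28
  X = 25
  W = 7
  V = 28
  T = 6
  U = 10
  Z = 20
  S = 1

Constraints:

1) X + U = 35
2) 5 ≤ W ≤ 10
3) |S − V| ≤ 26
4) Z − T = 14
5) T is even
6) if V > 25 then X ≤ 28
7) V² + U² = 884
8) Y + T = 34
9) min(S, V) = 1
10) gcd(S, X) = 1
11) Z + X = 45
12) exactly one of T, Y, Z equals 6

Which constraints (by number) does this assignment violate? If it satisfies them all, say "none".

1) X + U = 25 + 10 = 35  true
2) W = 7 lies in [5, 10]  true
3) |1 − 28| = 27; 27 > 26, exceeds bound 26  false
4) Z − T = 20 − 6 = 14  true
5) T = 6 is even  true
6) V = 28 > 25, so we need X ≤ 28; X = 25 ≤ 28  true
7) V² + U² = 28² + 10² = 784 + 100 = 884  true
8) Y + T = 28 + 6 = 34  true
9) min(1, 28) = 1  true
10) gcd(1, 25) = 1  true
11) Z + X = 20 + 25 = 45  true
12) T=6, Y=28, Z=20; 1 of them equals 6  true

Constraint 3 is violated.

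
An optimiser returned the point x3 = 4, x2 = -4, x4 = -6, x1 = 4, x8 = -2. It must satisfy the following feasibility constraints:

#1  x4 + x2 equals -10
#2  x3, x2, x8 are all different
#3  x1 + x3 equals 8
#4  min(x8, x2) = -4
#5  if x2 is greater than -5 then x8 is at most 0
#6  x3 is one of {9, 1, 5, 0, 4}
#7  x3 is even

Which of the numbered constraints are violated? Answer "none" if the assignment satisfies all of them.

#1 x4 + x2 = -6 + (-4) = -10 — satisfied.
#2 values 4, -4, -2 are pairwise distinct — satisfied.
#3 x1 + x3 = 4 + 4 = 8 — satisfied.
#4 min(-2, -4) = -4 — satisfied.
#5 x2 = -4 > -5, so we need x8 ≤ 0; x8 = -2 ≤ 0 — satisfied.
#6 x3 = 4 is in {9, 1, 5, 0, 4} — satisfied.
#7 x3 = 4 is even — satisfied.

All constraints are satisfied.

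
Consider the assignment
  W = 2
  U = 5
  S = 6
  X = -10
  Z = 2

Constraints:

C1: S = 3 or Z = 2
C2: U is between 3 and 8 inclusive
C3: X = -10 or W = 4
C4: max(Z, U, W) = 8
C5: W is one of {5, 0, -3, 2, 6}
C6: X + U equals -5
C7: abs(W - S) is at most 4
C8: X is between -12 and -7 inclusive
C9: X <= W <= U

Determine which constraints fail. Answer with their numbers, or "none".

Constraint 4 is violated.

C1: S = 6 ≠ 3, but Z = 2 = 2 (second disjunct) — holds.
C2: U = 5 lies in [3, 8] — holds.
C3: X = -10 = -10 (first disjunct) — holds.
C4: max(2, 5, 2) = 5, not 8 — does not hold.
C5: W = 2 is in {5, 0, -3, 2, 6} — holds.
C6: X + U = -10 + 5 = -5 — holds.
C7: abs(2 - 6) = 4; 4 ≤ 4 — holds.
C8: X = -10 lies in [-12, -7] — holds.
C9: values -10 <= 2 <= 5 — holds.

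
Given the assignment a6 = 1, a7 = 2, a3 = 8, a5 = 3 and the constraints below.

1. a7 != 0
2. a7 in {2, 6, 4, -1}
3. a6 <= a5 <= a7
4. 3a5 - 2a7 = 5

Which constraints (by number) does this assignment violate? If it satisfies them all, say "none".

Violated: 3.

1. a7 = 2, and 2 ≠ 0 — OK.
2. a7 = 2 is in {2, 6, 4, -1} — OK.
3. values 1, 3, 2; a5 = 3 is not <= a7 = 2 — violated.
4. 3a5 - 2a7 = 3(3) - 2(2) = 5 — OK.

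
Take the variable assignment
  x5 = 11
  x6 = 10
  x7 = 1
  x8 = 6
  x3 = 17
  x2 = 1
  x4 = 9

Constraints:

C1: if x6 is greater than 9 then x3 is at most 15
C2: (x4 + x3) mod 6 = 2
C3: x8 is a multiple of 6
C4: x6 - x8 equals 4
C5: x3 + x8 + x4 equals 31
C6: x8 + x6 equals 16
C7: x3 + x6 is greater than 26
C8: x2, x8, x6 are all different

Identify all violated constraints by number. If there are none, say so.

Constraints 1 and 5 are violated.

C1: x6 = 10 > 9, so we need x3 ≤ 15; but x3 = 17 > 15  fails
C2: x4 + x3 = 26; 26 mod 6 = 2  holds
C3: 6 / 6 = 1, so 6 divides 6  holds
C4: x6 - x8 = 10 - 6 = 4  holds
C5: x3 + x8 + x4 = 17 + 6 + 9 = 32, not 31  fails
C6: x8 + x6 = 6 + 10 = 16  holds
C7: x3 + x6 = 17 + 10 = 27; 27 > 26  holds
C8: values 1, 6, 10 are pairwise distinct  holds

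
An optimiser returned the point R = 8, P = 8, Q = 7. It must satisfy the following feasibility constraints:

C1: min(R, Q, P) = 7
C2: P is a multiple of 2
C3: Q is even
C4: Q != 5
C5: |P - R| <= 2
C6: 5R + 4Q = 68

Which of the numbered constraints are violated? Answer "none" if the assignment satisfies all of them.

Violated: 3.

C1: min(8, 7, 8) = 7  true
C2: 8 / 2 = 4, so 2 divides 8  true
C3: Q = 7 is odd  false
C4: Q = 7, and 7 ≠ 5  true
C5: |8 - 8| = 0; 0 ≤ 2  true
C6: 5R + 4Q = 5(8) + 4(7) = 68  true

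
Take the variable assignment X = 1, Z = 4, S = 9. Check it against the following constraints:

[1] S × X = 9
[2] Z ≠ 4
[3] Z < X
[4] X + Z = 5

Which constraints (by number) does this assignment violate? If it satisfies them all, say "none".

[1] S × X = 9 × 1 = 9 — holds.
[2] Z = 4, but 4 is required to differ — fails.
[3] Z = 4, X = 1; 4 ≥ 1 (want <) — fails.
[4] X + Z = 1 + 4 = 5 — holds.

Constraints 2 and 3 do not hold.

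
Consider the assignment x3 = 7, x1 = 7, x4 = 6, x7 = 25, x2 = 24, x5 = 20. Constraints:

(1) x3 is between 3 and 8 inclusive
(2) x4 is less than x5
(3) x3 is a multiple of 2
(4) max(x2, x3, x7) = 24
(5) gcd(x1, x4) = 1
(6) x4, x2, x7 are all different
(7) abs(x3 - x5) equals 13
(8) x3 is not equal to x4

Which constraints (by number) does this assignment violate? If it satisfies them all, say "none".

Violated: 3, 4.

(1) x3 = 7 lies in [3, 8] — holds.
(2) x4 = 6, x5 = 20; 6 < 20 — holds.
(3) 7 = 2*3 + 1, so 2 does not divide 7 — fails.
(4) max(24, 7, 25) = 25, not 24 — fails.
(5) gcd(7, 6) = 1 — holds.
(6) values 6, 24, 25 are pairwise distinct — holds.
(7) abs(7 - 20) = 13 — holds.
(8) x3 = 7, x4 = 6; distinct — holds.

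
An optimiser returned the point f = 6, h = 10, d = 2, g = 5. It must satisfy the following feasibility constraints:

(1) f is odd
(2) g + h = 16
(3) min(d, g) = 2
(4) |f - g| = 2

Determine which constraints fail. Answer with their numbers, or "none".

Constraints 1, 2, 4 do not hold.

(1) f = 6 is even  fails
(2) g + h = 5 + 10 = 15, not 16  fails
(3) min(2, 5) = 2  holds
(4) |6 - 5| = 1, not 2  fails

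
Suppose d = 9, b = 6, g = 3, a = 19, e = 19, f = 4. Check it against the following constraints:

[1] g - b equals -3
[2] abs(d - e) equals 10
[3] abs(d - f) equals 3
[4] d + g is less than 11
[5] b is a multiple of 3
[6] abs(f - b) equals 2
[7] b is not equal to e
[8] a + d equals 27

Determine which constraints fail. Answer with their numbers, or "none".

[1] g - b = 3 - 6 = -3  true
[2] abs(9 - 19) = 10  true
[3] abs(9 - 4) = 5, not 3  false
[4] d + g = 9 + 3 = 12; 12 ≥ 11, bound 11 not met  false
[5] 6 / 3 = 2, so 3 divides 6  true
[6] abs(4 - 6) = 2  true
[7] b = 6, e = 19; distinct  true
[8] a + d = 19 + 9 = 28, not 27  false

No — constraints 3, 4, and 8 are not satisfied.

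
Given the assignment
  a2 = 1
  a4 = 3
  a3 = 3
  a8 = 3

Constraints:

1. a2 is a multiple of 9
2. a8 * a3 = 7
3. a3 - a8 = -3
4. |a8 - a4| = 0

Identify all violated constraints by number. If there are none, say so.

1. 1 = 9*0 + 1, so 9 does not divide 1  fails
2. a8 * a3 = 3 * 3 = 9, not 7  fails
3. a3 - a8 = 3 - 3 = 0, not -3  fails
4. |3 - 3| = 0  holds

The assignment fails constraints 1, 2, 3.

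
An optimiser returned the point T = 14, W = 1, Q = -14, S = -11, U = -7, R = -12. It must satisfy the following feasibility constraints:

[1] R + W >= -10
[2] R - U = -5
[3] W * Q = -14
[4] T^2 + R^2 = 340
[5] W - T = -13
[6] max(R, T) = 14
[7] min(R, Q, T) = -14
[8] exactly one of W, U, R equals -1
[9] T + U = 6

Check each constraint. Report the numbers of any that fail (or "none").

[1] R + W = -12 + 1 = -11; -11 < -10, bound -10 not met — violated.
[2] R - U = -12 - (-7) = -5 — satisfied.
[3] W * Q = 1 * (-14) = -14 — satisfied.
[4] T^2 + R^2 = 14^2 + (-12)^2 = 196 + 144 = 340 — satisfied.
[5] W - T = 1 - 14 = -13 — satisfied.
[6] max(-12, 14) = 14 — satisfied.
[7] min(-12, -14, 14) = -14 — satisfied.
[8] W=1, U=-7, R=-12; 0 of them equal -1, not exactly one — violated.
[9] T + U = 14 + (-7) = 7, not 6 — violated.

Constraints 1, 8, and 9 do not hold.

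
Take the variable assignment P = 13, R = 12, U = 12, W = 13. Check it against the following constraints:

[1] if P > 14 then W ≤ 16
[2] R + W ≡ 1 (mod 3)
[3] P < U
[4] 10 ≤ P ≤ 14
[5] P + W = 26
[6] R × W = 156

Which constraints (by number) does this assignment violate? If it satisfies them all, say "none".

Constraint 3 is violated.

[1] P = 13, not > 14; antecedent false, conditional vacuously true — holds.
[2] R + W = 25; 25 mod 3 = 1 — holds.
[3] P = 13, U = 12; 13 ≥ 12 (want <) — does not hold.
[4] P = 13 lies in [10, 14] — holds.
[5] P + W = 13 + 13 = 26 — holds.
[6] R × W = 12 × 13 = 156 — holds.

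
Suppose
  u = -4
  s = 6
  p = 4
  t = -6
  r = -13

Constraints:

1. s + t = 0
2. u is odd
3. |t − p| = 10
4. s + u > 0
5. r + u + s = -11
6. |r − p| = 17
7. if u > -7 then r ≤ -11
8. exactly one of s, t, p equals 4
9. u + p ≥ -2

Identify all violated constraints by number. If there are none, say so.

The assignment fails constraint 2.

1. s + t = 6 + (-6) = 0 — holds.
2. u = -4 is even — does not hold.
3. |-6 − 4| = 10 — holds.
4. s + u = 6 + (-4) = 2; 2 > 0 — holds.
5. r + u + s = -13 + (-4) + 6 = -11 — holds.
6. |-13 − 4| = 17 — holds.
7. u = -4 > -7, so we need r ≤ -11; r = -13 ≤ -11 — holds.
8. s=6, t=-6, p=4; 1 of them equals 4 — holds.
9. u + p = -4 + 4 = 0; 0 ≥ -2 — holds.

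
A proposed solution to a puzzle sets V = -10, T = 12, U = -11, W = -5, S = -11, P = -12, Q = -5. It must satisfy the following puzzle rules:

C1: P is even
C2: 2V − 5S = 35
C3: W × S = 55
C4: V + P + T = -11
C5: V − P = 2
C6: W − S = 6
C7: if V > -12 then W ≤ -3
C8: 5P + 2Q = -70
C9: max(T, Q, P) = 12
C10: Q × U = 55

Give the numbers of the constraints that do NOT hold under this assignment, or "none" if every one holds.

C1: P = -12 is even  holds
C2: 2V − 5S = 2(-10) − 5(-11) = 35  holds
C3: W × S = -5 × (-11) = 55  holds
C4: V + P + T = -10 + (-12) + 12 = -10, not -11  fails
C5: V − P = -10 − (-12) = 2  holds
C6: W − S = -5 − (-11) = 6  holds
C7: V = -10 > -12, so we need W ≤ -3; W = -5 ≤ -3  holds
C8: 5P + 2Q = 5(-12) + 2(-5) = -70  holds
C9: max(12, -5, -12) = 12  holds
C10: Q × U = -5 × (-11) = 55  holds

Violated: 4.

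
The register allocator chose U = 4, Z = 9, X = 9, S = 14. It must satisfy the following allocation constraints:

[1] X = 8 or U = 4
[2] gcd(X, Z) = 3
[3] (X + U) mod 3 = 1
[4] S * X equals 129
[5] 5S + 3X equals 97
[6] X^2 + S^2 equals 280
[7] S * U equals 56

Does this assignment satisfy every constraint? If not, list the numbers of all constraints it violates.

No — constraints 2, 4, 6 are not satisfied.

[1] X = 9 ≠ 8, but U = 4 = 4 (second disjunct)  ✓
[2] gcd(9, 9) = 9, not 3  ✗
[3] X + U = 13; 13 mod 3 = 1  ✓
[4] S * X = 14 * 9 = 126, not 129  ✗
[5] 5S + 3X = 5(14) + 3(9) = 97  ✓
[6] X^2 + S^2 = 9^2 + 14^2 = 81 + 196 = 277, not 280  ✗
[7] S * U = 14 * 4 = 56  ✓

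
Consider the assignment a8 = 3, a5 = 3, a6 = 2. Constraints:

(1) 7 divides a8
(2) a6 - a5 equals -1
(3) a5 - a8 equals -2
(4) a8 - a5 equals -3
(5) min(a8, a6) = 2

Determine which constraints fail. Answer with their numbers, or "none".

(1) 3 = 7*0 + 3, so 7 does not divide 3 — violated.
(2) a6 - a5 = 2 - 3 = -1 — OK.
(3) a5 - a8 = 3 - 3 = 0, not -2 — violated.
(4) a8 - a5 = 3 - 3 = 0, not -3 — violated.
(5) min(3, 2) = 2 — OK.

Violated: 1, 3, 4.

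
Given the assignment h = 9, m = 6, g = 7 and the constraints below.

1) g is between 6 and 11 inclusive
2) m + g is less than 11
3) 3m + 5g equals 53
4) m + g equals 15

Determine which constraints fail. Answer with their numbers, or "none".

Constraints 2, 4 are violated.

1) g = 7 lies in [6, 11] — holds.
2) m + g = 6 + 7 = 13; 13 ≥ 11, bound 11 not met — does not hold.
3) 3m + 5g = 3(6) + 5(7) = 53 — holds.
4) m + g = 6 + 7 = 13, not 15 — does not hold.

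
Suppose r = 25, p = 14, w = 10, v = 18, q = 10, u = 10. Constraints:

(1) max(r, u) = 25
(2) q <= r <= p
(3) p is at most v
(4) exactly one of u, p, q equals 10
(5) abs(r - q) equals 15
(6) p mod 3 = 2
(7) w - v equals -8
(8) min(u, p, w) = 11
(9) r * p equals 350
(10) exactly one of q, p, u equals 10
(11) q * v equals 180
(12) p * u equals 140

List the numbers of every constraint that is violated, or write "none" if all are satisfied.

(1) max(25, 10) = 25  holds
(2) values 10, 25, 14; r = 25 is not <= p = 14  fails
(3) p = 14, v = 18; 14 ≤ 18  holds
(4) u=10, p=14, q=10; 2 of them equal 10, not exactly one  fails
(5) abs(25 - 10) = 15  holds
(6) 14 mod 3 = 2  holds
(7) w - v = 10 - 18 = -8  holds
(8) min(10, 14, 10) = 10, not 11  fails
(9) r * p = 25 * 14 = 350  holds
(10) q=10, p=14, u=10; 2 of them equal 10, not exactly one  fails
(11) q * v = 10 * 18 = 180  holds
(12) p * u = 14 * 10 = 140  holds

No — constraints 2, 4, 8, and 10 are not satisfied.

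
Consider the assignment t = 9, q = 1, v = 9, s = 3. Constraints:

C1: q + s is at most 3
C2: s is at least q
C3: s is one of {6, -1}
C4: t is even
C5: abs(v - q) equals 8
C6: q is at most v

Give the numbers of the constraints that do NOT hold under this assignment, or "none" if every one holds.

No — constraints 1, 3, and 4 are not satisfied.

C1: q + s = 1 + 3 = 4; 4 > 3, bound 3 not met  fails
C2: s = 3, q = 1; 3 ≥ 1  holds
C3: s = 3 is not in {6, -1}  fails
C4: t = 9 is odd  fails
C5: abs(9 - 1) = 8  holds
C6: q = 1, v = 9; 1 ≤ 9  holds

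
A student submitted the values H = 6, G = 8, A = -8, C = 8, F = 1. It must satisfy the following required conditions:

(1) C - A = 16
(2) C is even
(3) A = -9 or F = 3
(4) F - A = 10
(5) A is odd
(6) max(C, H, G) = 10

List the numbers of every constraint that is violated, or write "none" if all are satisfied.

No — constraints 3, 4, 5, 6 are not satisfied.

(1) C - A = 8 - (-8) = 16 — holds.
(2) C = 8 is even — holds.
(3) A = -8 ≠ -9 and F = 1 ≠ 3; both disjuncts false — fails.
(4) F - A = 1 - (-8) = 9, not 10 — fails.
(5) A = -8 is even — fails.
(6) max(8, 6, 8) = 8, not 10 — fails.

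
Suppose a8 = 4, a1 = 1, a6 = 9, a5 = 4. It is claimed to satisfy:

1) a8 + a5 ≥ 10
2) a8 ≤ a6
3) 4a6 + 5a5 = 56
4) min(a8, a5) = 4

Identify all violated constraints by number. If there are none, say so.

1) a8 + a5 = 4 + 4 = 8; 8 < 10, bound 10 not met — does not hold.
2) a8 = 4, a6 = 9; 4 ≤ 9 — holds.
3) 4a6 + 5a5 = 4(9) + 5(4) = 56 — holds.
4) min(4, 4) = 4 — holds.

The assignment fails constraint 1.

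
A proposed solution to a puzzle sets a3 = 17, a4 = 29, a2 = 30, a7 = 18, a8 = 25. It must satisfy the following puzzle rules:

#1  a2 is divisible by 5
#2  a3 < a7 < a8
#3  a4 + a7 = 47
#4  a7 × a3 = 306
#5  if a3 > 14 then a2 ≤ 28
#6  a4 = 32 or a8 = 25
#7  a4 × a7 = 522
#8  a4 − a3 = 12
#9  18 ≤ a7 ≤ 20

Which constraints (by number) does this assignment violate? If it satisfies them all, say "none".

Constraint 5 does not hold.

#1 30 / 5 = 6, so 5 divides 30 — satisfied.
#2 values 17 < 18 < 25 — satisfied.
#3 a4 + a7 = 29 + 18 = 47 — satisfied.
#4 a7 × a3 = 18 × 17 = 306 — satisfied.
#5 a3 = 17 > 14, so we need a2 ≤ 28; but a2 = 30 > 28 — violated.
#6 a4 = 29 ≠ 32, but a8 = 25 = 25 (second disjunct) — satisfied.
#7 a4 × a7 = 29 × 18 = 522 — satisfied.
#8 a4 − a3 = 29 − 17 = 12 — satisfied.
#9 a7 = 18 lies in [18, 20] — satisfied.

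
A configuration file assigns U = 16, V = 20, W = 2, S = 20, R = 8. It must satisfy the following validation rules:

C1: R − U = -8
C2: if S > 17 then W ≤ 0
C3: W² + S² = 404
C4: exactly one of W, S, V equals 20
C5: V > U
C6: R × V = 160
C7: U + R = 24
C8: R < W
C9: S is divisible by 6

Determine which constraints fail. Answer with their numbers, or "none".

Constraints 2, 4, 8, 9 are violated.

C1: R − U = 8 − 16 = -8  true
C2: S = 20 > 17, so we need W ≤ 0; but W = 2 > 0  false
C3: W² + S² = 2² + 20² = 4 + 400 = 404  true
C4: W=2, S=20, V=20; 2 of them equal 20, not exactly one  false
C5: V = 20, U = 16; 20 > 16  true
C6: R × V = 8 × 20 = 160  true
C7: U + R = 16 + 8 = 24  true
C8: R = 8, W = 2; 8 ≥ 2 (want <)  false
C9: 20 = 6×3 + 2, so 6 does not divide 20  false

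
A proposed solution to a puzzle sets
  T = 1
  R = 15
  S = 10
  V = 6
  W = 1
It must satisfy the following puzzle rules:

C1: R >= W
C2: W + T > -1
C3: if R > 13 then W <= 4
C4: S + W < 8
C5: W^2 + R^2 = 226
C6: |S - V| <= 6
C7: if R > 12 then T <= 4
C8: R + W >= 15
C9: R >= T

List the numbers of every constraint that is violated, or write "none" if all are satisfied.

C1: R = 15, W = 1; 15 ≥ 1 — holds.
C2: W + T = 1 + 1 = 2; 2 > -1 — holds.
C3: R = 15 > 13, so we need W ≤ 4; W = 1 ≤ 4 — holds.
C4: S + W = 10 + 1 = 11; 11 ≥ 8, bound 8 not met — fails.
C5: W^2 + R^2 = 1^2 + 15^2 = 1 + 225 = 226 — holds.
C6: |10 - 6| = 4; 4 ≤ 6 — holds.
C7: R = 15 > 12, so we need T ≤ 4; T = 1 ≤ 4 — holds.
C8: R + W = 15 + 1 = 16; 16 ≥ 15 — holds.
C9: R = 15, T = 1; 15 ≥ 1 — holds.

Constraint 4 is violated.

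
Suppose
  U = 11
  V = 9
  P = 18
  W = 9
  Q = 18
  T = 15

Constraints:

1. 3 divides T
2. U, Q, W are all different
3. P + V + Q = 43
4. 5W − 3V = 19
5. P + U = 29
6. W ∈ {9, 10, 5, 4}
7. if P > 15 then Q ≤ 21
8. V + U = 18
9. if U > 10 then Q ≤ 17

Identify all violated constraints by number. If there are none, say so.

Violated: 3, 4, 8, and 9.

1. 15 / 3 = 5, so 3 divides 15  yes
2. values 11, 18, 9 are pairwise distinct  yes
3. P + V + Q = 18 + 9 + 18 = 45, not 43  no
4. 5W − 3V = 5(9) − 3(9) = 18, not 19  no
5. P + U = 18 + 11 = 29  yes
6. W = 9 is in {9, 10, 5, 4}  yes
7. P = 18 > 15, so we need Q ≤ 21; Q = 18 ≤ 21  yes
8. V + U = 9 + 11 = 20, not 18  no
9. U = 11 > 10, so we need Q ≤ 17; but Q = 18 > 17  no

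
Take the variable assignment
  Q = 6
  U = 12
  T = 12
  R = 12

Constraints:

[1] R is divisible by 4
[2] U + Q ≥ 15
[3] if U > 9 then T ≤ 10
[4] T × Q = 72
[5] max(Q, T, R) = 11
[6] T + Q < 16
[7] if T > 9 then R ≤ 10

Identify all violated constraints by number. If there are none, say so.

Constraints 3, 5, 6, 7 do not hold.

[1] 12 / 4 = 3, so 4 divides 12 — satisfied.
[2] U + Q = 12 + 6 = 18; 18 ≥ 15 — satisfied.
[3] U = 12 > 9, so we need T ≤ 10; but T = 12 > 10 — violated.
[4] T × Q = 12 × 6 = 72 — satisfied.
[5] max(6, 12, 12) = 12, not 11 — violated.
[6] T + Q = 12 + 6 = 18; 18 ≥ 16, bound 16 not met — violated.
[7] T = 12 > 9, so we need R ≤ 10; but R = 12 > 10 — violated.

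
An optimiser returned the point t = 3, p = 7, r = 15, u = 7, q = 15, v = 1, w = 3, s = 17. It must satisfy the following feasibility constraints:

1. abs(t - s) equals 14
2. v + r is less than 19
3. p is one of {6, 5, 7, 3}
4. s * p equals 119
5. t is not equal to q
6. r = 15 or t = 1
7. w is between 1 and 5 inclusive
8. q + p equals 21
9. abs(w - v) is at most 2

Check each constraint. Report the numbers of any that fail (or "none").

No — constraint 8 is not satisfied.

1. abs(3 - 17) = 14 — holds.
2. v + r = 1 + 15 = 16; 16 < 19 — holds.
3. p = 7 is in {6, 5, 7, 3} — holds.
4. s * p = 17 * 7 = 119 — holds.
5. t = 3, q = 15; distinct — holds.
6. r = 15 = 15 (first disjunct) — holds.
7. w = 3 lies in [1, 5] — holds.
8. q + p = 15 + 7 = 22, not 21 — does not hold.
9. abs(3 - 1) = 2; 2 ≤ 2 — holds.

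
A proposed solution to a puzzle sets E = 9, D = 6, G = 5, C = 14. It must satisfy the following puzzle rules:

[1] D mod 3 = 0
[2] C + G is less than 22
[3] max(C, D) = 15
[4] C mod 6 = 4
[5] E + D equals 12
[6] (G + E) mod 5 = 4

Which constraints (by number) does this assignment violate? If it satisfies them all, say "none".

[1] 6 mod 3 = 0 — satisfied.
[2] C + G = 14 + 5 = 19; 19 < 22 — satisfied.
[3] max(14, 6) = 14, not 15 — violated.
[4] 14 mod 6 = 2, not 4 — violated.
[5] E + D = 9 + 6 = 15, not 12 — violated.
[6] G + E = 14; 14 mod 5 = 4 — satisfied.

No — constraints 3, 4, and 5 are not satisfied.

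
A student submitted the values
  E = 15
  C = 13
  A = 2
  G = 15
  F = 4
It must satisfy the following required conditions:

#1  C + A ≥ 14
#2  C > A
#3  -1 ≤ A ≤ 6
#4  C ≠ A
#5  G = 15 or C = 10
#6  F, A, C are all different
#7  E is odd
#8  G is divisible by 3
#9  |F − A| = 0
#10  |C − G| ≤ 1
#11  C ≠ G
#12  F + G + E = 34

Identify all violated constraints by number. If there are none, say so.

#1 C + A = 13 + 2 = 15; 15 ≥ 14 — holds.
#2 C = 13, A = 2; 13 > 2 — holds.
#3 A = 2 lies in [-1, 6] — holds.
#4 C = 13, A = 2; distinct — holds.
#5 G = 15 = 15 (first disjunct) — holds.
#6 values 4, 2, 13 are pairwise distinct — holds.
#7 E = 15 is odd — holds.
#8 15 / 3 = 5, so 3 divides 15 — holds.
#9 |4 − 2| = 2, not 0 — does not hold.
#10 |13 − 15| = 2; 2 > 1, exceeds bound 1 — does not hold.
#11 C = 13, G = 15; distinct — holds.
#12 F + G + E = 4 + 15 + 15 = 34 — holds.

The assignment fails constraints 9, 10.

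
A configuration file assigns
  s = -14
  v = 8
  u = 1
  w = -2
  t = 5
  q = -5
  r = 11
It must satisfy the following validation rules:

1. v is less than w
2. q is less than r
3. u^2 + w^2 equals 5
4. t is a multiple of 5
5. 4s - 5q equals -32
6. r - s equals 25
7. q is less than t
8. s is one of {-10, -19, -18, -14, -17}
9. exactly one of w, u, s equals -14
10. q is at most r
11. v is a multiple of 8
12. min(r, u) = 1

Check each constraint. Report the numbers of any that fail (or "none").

No — constraints 1 and 5 are not satisfied.

1. v = 8, w = -2; 8 ≥ -2 (want <) — does not hold.
2. q = -5, r = 11; -5 < 11 — holds.
3. u^2 + w^2 = 1^2 + (-2)^2 = 1 + 4 = 5 — holds.
4. 5 / 5 = 1, so 5 divides 5 — holds.
5. 4s - 5q = 4(-14) - 5(-5) = -31, not -32 — does not hold.
6. r - s = 11 - (-14) = 25 — holds.
7. q = -5, t = 5; -5 < 5 — holds.
8. s = -14 is in {-10, -19, -18, -14, -17} — holds.
9. w=-2, u=1, s=-14; 1 of them equals -14 — holds.
10. q = -5, r = 11; -5 ≤ 11 — holds.
11. 8 / 8 = 1, so 8 divides 8 — holds.
12. min(11, 1) = 1 — holds.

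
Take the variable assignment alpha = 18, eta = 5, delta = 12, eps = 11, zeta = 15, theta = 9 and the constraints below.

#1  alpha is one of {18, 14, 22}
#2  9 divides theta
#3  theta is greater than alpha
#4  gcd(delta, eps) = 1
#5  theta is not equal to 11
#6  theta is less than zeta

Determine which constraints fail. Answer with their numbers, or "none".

#1 alpha = 18 is in {18, 14, 22}  ✔
#2 9 / 9 = 1, so 9 divides 9  ✔
#3 theta = 9, alpha = 18; 9 ≤ 18 (want >)  ✘
#4 gcd(12, 11) = 1  ✔
#5 theta = 9, and 9 ≠ 11  ✔
#6 theta = 9, zeta = 15; 9 < 15  ✔

The assignment fails constraint 3.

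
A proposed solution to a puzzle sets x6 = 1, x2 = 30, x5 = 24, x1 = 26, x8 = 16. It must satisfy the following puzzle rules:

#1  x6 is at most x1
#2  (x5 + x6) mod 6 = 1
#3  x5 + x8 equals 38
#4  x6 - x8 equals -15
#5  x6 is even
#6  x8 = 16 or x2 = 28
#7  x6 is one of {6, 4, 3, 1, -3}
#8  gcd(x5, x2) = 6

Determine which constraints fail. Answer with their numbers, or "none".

#1 x6 = 1, x1 = 26; 1 ≤ 26 — holds.
#2 x5 + x6 = 25; 25 mod 6 = 1 — holds.
#3 x5 + x8 = 24 + 16 = 40, not 38 — fails.
#4 x6 - x8 = 1 - 16 = -15 — holds.
#5 x6 = 1 is odd — fails.
#6 x8 = 16 = 16 (first disjunct) — holds.
#7 x6 = 1 is in {6, 4, 3, 1, -3} — holds.
#8 gcd(24, 30) = 6 — holds.

The assignment fails constraints 3 and 5.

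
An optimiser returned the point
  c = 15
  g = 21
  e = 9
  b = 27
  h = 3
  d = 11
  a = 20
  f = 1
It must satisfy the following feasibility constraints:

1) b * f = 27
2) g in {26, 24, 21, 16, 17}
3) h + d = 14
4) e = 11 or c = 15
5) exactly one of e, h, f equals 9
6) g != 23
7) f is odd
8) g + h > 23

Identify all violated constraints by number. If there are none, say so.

1) b * f = 27 * 1 = 27 — holds.
2) g = 21 is in {26, 24, 21, 16, 17} — holds.
3) h + d = 3 + 11 = 14 — holds.
4) e = 9 ≠ 11, but c = 15 = 15 (second disjunct) — holds.
5) e=9, h=3, f=1; 1 of them equals 9 — holds.
6) g = 21, and 21 ≠ 23 — holds.
7) f = 1 is odd — holds.
8) g + h = 21 + 3 = 24; 24 > 23 — holds.

None — every constraint holds.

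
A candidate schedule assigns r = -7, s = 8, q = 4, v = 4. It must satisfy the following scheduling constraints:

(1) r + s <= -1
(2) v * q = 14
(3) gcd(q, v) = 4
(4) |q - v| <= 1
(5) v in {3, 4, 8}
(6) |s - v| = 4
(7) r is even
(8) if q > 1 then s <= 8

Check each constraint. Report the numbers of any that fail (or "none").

The assignment fails constraints 1, 2, 7.

(1) r + s = -7 + 8 = 1; 1 > -1, bound -1 not met — fails.
(2) v * q = 4 * 4 = 16, not 14 — fails.
(3) gcd(4, 4) = 4 — holds.
(4) |4 - 4| = 0; 0 ≤ 1 — holds.
(5) v = 4 is in {3, 4, 8} — holds.
(6) |8 - 4| = 4 — holds.
(7) r = -7 is odd — fails.
(8) q = 4 > 1, so we need s ≤ 8; s = 8 ≤ 8 — holds.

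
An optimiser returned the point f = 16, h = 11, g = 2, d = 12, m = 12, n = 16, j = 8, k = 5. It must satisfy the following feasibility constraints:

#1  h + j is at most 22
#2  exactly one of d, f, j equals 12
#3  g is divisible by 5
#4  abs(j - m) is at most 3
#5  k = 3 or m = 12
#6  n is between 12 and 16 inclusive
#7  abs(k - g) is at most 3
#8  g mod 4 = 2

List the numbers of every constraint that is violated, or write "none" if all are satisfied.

#1 h + j = 11 + 8 = 19; 19 ≤ 22 — OK.
#2 d=12, f=16, j=8; 1 of them equals 12 — OK.
#3 2 = 5*0 + 2, so 5 does not divide 2 — violated.
#4 abs(8 - 12) = 4; 4 > 3, exceeds bound 3 — violated.
#5 k = 5 ≠ 3, but m = 12 = 12 (second disjunct) — OK.
#6 n = 16 lies in [12, 16] — OK.
#7 abs(5 - 2) = 3; 3 ≤ 3 — OK.
#8 2 mod 4 = 2 — OK.

Constraints 3 and 4 are violated.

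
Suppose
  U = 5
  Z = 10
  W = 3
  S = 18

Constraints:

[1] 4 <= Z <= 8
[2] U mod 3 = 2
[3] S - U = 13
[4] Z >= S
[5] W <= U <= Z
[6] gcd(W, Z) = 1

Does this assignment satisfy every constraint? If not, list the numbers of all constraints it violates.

Constraints 1, 4 do not hold.

[1] Z = 10 is outside [4, 8]  false
[2] 5 mod 3 = 2  true
[3] S - U = 18 - 5 = 13  true
[4] Z = 10, S = 18; 10 < 18 (want ≥)  false
[5] values 3 <= 5 <= 10  true
[6] gcd(3, 10) = 1  true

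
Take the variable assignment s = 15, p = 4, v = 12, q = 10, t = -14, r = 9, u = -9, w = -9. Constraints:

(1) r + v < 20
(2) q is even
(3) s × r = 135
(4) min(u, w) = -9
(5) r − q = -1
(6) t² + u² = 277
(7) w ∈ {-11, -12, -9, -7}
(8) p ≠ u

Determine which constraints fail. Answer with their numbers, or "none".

(1) r + v = 9 + 12 = 21; 21 ≥ 20, bound 20 not met  ✗
(2) q = 10 is even  ✓
(3) s × r = 15 × 9 = 135  ✓
(4) min(-9, -9) = -9  ✓
(5) r − q = 9 − 10 = -1  ✓
(6) t² + u² = (-14)² + (-9)² = 196 + 81 = 277  ✓
(7) w = -9 is in {-11, -12, -9, -7}  ✓
(8) p = 4, u = -9; distinct  ✓

No — constraint 1 is not satisfied.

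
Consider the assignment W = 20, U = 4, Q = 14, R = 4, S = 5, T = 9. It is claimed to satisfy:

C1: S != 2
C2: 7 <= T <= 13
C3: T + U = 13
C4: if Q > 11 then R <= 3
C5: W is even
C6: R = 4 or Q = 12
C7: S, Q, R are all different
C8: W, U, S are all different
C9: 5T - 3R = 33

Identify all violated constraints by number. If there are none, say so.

C1: S = 5, and 5 ≠ 2 — satisfied.
C2: T = 9 lies in [7, 13] — satisfied.
C3: T + U = 9 + 4 = 13 — satisfied.
C4: Q = 14 > 11, so we need R ≤ 3; but R = 4 > 3 — violated.
C5: W = 20 is even — satisfied.
C6: R = 4 = 4 (first disjunct) — satisfied.
C7: values 5, 14, 4 are pairwise distinct — satisfied.
C8: values 20, 4, 5 are pairwise distinct — satisfied.
C9: 5T - 3R = 5(9) - 3(4) = 33 — satisfied.

Constraint 4 does not hold.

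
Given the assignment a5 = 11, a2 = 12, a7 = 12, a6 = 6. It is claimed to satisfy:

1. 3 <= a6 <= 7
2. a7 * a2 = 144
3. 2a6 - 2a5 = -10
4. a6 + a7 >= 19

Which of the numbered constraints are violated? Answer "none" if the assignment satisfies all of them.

1. a6 = 6 lies in [3, 7] — holds.
2. a7 * a2 = 12 * 12 = 144 — holds.
3. 2a6 - 2a5 = 2(6) - 2(11) = -10 — holds.
4. a6 + a7 = 6 + 12 = 18; 18 < 19, bound 19 not met — fails.

Violated: 4.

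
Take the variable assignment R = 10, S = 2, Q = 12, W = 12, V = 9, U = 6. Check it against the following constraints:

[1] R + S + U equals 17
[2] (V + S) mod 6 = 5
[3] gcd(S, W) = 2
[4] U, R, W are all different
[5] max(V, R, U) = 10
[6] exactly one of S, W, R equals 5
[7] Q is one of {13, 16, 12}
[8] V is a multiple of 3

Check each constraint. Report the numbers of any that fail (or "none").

[1] R + S + U = 10 + 2 + 6 = 18, not 17 — violated.
[2] V + S = 11; 11 mod 6 = 5 — satisfied.
[3] gcd(2, 12) = 2 — satisfied.
[4] values 6, 10, 12 are pairwise distinct — satisfied.
[5] max(9, 10, 6) = 10 — satisfied.
[6] S=2, W=12, R=10; 0 of them equal 5, not exactly one — violated.
[7] Q = 12 is in {13, 16, 12} — satisfied.
[8] 9 / 3 = 3, so 3 divides 9 — satisfied.

No — constraints 1, 6 are not satisfied.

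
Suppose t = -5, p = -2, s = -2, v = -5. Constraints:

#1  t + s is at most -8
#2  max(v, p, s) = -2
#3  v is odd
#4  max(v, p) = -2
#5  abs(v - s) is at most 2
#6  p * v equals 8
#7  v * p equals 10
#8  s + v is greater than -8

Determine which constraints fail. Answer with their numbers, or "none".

Violated: 1, 5, and 6.

#1 t + s = -5 + (-2) = -7; -7 > -8, bound -8 not met  ✘
#2 max(-5, -2, -2) = -2  ✔
#3 v = -5 is odd  ✔
#4 max(-5, -2) = -2  ✔
#5 abs(-5 - (-2)) = 3; 3 > 2, exceeds bound 2  ✘
#6 p * v = -2 * (-5) = 10, not 8  ✘
#7 v * p = -5 * (-2) = 10  ✔
#8 s + v = -2 + (-5) = -7; -7 > -8  ✔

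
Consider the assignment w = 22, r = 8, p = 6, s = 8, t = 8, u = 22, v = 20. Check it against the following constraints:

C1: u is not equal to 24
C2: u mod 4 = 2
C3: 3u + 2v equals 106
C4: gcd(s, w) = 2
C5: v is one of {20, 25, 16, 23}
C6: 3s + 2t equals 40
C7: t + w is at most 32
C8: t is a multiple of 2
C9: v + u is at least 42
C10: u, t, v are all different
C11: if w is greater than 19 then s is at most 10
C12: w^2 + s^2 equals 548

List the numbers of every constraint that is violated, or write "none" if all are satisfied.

No violations.

C1: u = 22, and 22 ≠ 24  true
C2: 22 mod 4 = 2  true
C3: 3u + 2v = 3(22) + 2(20) = 106  true
C4: gcd(8, 22) = 2  true
C5: v = 20 is in {20, 25, 16, 23}  true
C6: 3s + 2t = 3(8) + 2(8) = 40  true
C7: t + w = 8 + 22 = 30; 30 ≤ 32  true
C8: 8 / 2 = 4, so 2 divides 8  true
C9: v + u = 20 + 22 = 42; 42 ≥ 42  true
C10: values 22, 8, 20 are pairwise distinct  true
C11: w = 22 > 19, so we need s ≤ 10; s = 8 ≤ 10  true
C12: w^2 + s^2 = 22^2 + 8^2 = 484 + 64 = 548  true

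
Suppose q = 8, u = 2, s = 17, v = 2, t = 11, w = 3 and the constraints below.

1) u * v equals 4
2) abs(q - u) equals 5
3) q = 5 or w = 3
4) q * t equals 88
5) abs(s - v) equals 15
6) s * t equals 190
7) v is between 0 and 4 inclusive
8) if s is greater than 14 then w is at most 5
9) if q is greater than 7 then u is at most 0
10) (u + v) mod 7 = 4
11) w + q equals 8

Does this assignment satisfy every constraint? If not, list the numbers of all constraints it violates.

1) u * v = 2 * 2 = 4 — holds.
2) abs(8 - 2) = 6, not 5 — fails.
3) q = 8 ≠ 5, but w = 3 = 3 (second disjunct) — holds.
4) q * t = 8 * 11 = 88 — holds.
5) abs(17 - 2) = 15 — holds.
6) s * t = 17 * 11 = 187, not 190 — fails.
7) v = 2 lies in [0, 4] — holds.
8) s = 17 > 14, so we need w ≤ 5; w = 3 ≤ 5 — holds.
9) q = 8 > 7, so we need u ≤ 0; but u = 2 > 0 — fails.
10) u + v = 4; 4 mod 7 = 4 — holds.
11) w + q = 3 + 8 = 11, not 8 — fails.

Violated: 2, 6, 9, 11.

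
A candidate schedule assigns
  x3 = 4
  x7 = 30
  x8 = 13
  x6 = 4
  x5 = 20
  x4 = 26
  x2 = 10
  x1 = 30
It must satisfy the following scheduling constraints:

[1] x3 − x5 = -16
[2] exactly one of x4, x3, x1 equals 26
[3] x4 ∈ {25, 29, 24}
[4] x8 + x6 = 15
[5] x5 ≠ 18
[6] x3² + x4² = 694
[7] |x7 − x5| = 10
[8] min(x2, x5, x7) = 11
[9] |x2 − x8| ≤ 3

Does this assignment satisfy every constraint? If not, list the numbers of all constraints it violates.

Constraints 3, 4, 6, and 8 are violated.

[1] x3 − x5 = 4 − 20 = -16 — OK.
[2] x4=26, x3=4, x1=30; 1 of them equals 26 — OK.
[3] x4 = 26 is not in {25, 29, 24} — violated.
[4] x8 + x6 = 13 + 4 = 17, not 15 — violated.
[5] x5 = 20, and 20 ≠ 18 — OK.
[6] x3² + x4² = 4² + 26² = 16 + 676 = 692, not 694 — violated.
[7] |30 − 20| = 10 — OK.
[8] min(10, 20, 30) = 10, not 11 — violated.
[9] |10 − 13| = 3; 3 ≤ 3 — OK.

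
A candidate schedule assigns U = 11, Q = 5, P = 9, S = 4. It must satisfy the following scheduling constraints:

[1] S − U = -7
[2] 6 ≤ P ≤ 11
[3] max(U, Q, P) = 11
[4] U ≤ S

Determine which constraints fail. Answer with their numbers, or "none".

[1] S − U = 4 − 11 = -7  ✓
[2] P = 9 lies in [6, 11]  ✓
[3] max(11, 5, 9) = 11  ✓
[4] U = 11, S = 4; 11 > 4 (want ≤)  ✗

Violated: 4.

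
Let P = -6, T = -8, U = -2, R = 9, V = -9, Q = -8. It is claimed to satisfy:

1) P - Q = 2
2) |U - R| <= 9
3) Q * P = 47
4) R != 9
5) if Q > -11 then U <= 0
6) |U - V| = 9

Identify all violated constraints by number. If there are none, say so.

Constraints 2, 3, 4, 6 do not hold.

1) P - Q = -6 - (-8) = 2  ✓
2) |-2 - 9| = 11; 11 > 9, exceeds bound 9  ✗
3) Q * P = -8 * (-6) = 48, not 47  ✗
4) R = 9, but 9 is required to differ  ✗
5) Q = -8 > -11, so we need U ≤ 0; U = -2 ≤ 0  ✓
6) |-2 - (-9)| = 7, not 9  ✗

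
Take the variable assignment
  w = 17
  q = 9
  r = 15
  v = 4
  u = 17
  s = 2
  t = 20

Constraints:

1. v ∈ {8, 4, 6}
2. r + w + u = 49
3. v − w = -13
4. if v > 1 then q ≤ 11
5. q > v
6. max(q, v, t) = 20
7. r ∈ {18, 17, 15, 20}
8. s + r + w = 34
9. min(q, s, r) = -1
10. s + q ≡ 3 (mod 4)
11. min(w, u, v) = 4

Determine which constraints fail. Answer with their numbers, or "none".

1. v = 4 is in {8, 4, 6} — holds.
2. r + w + u = 15 + 17 + 17 = 49 — holds.
3. v − w = 4 − 17 = -13 — holds.
4. v = 4 > 1, so we need q ≤ 11; q = 9 ≤ 11 — holds.
5. q = 9, v = 4; 9 > 4 — holds.
6. max(9, 4, 20) = 20 — holds.
7. r = 15 is in {18, 17, 15, 20} — holds.
8. s + r + w = 2 + 15 + 17 = 34 — holds.
9. min(9, 2, 15) = 2, not -1 — fails.
10. s + q = 11; 11 mod 4 = 3 — holds.
11. min(17, 17, 4) = 4 — holds.

Constraint 9 is violated.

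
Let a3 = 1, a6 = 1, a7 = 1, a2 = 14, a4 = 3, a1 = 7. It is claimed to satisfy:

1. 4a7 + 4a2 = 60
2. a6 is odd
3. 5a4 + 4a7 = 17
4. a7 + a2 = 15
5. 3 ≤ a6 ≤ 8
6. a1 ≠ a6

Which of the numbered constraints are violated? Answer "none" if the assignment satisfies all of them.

1. 4a7 + 4a2 = 4(1) + 4(14) = 60 — satisfied.
2. a6 = 1 is odd — satisfied.
3. 5a4 + 4a7 = 5(3) + 4(1) = 19, not 17 — violated.
4. a7 + a2 = 1 + 14 = 15 — satisfied.
5. a6 = 1 is outside [3, 8] — violated.
6. a1 = 7, a6 = 1; distinct — satisfied.

No — constraints 3, 5 are not satisfied.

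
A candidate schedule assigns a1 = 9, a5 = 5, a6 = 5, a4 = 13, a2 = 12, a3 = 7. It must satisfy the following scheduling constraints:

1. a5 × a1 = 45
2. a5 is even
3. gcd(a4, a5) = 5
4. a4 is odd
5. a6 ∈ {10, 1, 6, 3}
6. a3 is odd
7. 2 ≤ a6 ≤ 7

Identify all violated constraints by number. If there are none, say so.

Violated: 2, 3, and 5.

1. a5 × a1 = 5 × 9 = 45 — holds.
2. a5 = 5 is odd — does not hold.
3. gcd(13, 5) = 1, not 5 — does not hold.
4. a4 = 13 is odd — holds.
5. a6 = 5 is not in {10, 1, 6, 3} — does not hold.
6. a3 = 7 is odd — holds.
7. a6 = 5 lies in [2, 7] — holds.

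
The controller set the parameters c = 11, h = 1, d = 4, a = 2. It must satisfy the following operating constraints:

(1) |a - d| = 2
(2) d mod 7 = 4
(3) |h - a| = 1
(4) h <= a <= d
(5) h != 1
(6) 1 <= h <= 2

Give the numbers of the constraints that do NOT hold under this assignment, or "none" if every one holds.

(1) |2 - 4| = 2  holds
(2) 4 mod 7 = 4  holds
(3) |1 - 2| = 1  holds
(4) values 1 <= 2 <= 4  holds
(5) h = 1, but 1 is required to differ  fails
(6) h = 1 lies in [1, 2]  holds

Constraint 5 does not hold.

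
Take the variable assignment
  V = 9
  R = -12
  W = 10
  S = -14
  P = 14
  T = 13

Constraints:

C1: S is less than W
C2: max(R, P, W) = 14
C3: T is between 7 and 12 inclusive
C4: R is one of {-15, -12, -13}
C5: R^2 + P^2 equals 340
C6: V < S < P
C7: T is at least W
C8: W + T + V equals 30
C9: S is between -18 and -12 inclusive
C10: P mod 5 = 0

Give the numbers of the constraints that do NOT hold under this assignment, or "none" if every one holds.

C1: S = -14, W = 10; -14 < 10 — satisfied.
C2: max(-12, 14, 10) = 14 — satisfied.
C3: T = 13 is outside [7, 12] — violated.
C4: R = -12 is in {-15, -12, -13} — satisfied.
C5: R^2 + P^2 = (-12)^2 + 14^2 = 144 + 196 = 340 — satisfied.
C6: values 9, -14, 14; V = 9 is not < S = -14 — violated.
C7: T = 13, W = 10; 13 ≥ 10 — satisfied.
C8: W + T + V = 10 + 13 + 9 = 32, not 30 — violated.
C9: S = -14 lies in [-18, -12] — satisfied.
C10: 14 mod 5 = 4, not 0 — violated.

No — constraints 3, 6, 8, 10 are not satisfied.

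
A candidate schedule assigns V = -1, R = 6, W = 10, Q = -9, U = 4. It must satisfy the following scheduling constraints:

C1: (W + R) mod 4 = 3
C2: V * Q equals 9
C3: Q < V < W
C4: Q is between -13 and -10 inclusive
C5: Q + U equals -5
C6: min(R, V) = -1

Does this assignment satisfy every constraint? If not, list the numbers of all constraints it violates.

Constraints 1 and 4 are violated.

C1: W + R = 16; 16 mod 4 = 0, not 3 — fails.
C2: V * Q = -1 * (-9) = 9 — holds.
C3: values -9 < -1 < 10 — holds.
C4: Q = -9 is outside [-13, -10] — fails.
C5: Q + U = -9 + 4 = -5 — holds.
C6: min(6, -1) = -1 — holds.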